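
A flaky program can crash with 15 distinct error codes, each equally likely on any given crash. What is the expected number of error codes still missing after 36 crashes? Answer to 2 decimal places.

1.25

For each error code, P(unseen after 36) = (14/15)^36 = 0.083.
By linearity of expectation, E[unseen] = 15·(14/15)^36 = 1.251.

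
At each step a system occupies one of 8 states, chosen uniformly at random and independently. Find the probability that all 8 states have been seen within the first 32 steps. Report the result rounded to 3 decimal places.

By inclusion–exclusion over which states are missing,
P(all seen) = Σ_{j=0}^{8} (-1)^j C(8,j)((8-j)/8)^32
= 1.0000 - 0.1115 + 0.0028 - 0.0000 + 0.0000 - 0.0000 + 0.0000 - 0.0000 + 0.0000
= 0.8913.

0.891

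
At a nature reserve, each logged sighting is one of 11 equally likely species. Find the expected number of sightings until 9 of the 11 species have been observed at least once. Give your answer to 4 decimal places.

With k distinct species already seen, the next new one arrives after an expected 11/(11-k) sightings.
Sum over k = 0,...,8: E = 11/11 + 11/10 + 11/9 + ... + 11/4 + 11/3 = 16.71865.

16.7187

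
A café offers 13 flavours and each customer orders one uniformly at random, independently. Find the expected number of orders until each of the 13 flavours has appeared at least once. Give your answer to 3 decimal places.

The wait to go from k to k+1 distinct flavours is geometric with mean 13/(13-k).
E[T] = 13/13 + 13/12 + 13/11 + ... + 13/2 + 13/1 = 13·H_{13}.
H_{13} = 3.1801, so E[T] = 41.3417.

41.342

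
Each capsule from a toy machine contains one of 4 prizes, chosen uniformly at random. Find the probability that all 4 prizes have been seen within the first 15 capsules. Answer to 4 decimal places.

0.9467

Let A_i be the event that prize i is missing after 15 capsules. By inclusion–exclusion on the A_i,
P(all seen) = Σ_{j=0}^{4} (-1)^j C(4,j)((4-j)/4)^15
= 1.00000 - 0.05345 + 0.00018 - 0.00000 + 0.00000
= 0.94673.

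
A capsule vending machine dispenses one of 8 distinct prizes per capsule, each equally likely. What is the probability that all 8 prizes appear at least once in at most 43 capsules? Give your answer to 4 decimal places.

0.9744

Let A_i be the event that prize i is missing after 43 capsules. By inclusion–exclusion on the A_i,
P(all seen) = Σ_{j=0}^{8} (-1)^j C(8,j)((8-j)/8)^43
= 1.00000 - 0.02567 + 0.00012 - 0.00000 + 0.00000 - 0.00000 + 0.00000 - 0.00000 + 0.00000
= 0.97445.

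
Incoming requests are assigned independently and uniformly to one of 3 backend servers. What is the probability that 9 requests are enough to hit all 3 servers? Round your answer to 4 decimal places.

By inclusion–exclusion over which servers are missing,
P(all seen) = Σ_{j=0}^{3} (-1)^j C(3,j)((3-j)/3)^9
= 1.00000 - 0.07804 + 0.00015 - 0.00000
= 0.92212.

0.9221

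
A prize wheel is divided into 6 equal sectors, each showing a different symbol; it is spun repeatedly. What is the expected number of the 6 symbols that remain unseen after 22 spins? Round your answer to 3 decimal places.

0.109

For each symbol, P(unseen after 22) = (5/6)^22 = 0.0181.
By linearity of expectation, E[unseen] = 6·(5/6)^22 = 0.1087.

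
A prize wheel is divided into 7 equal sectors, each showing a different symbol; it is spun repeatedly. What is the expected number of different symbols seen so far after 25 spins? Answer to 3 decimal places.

6.852

For each symbol, P(seen in 25 spins) = 1 - (6/7)^25 = 0.9788.
By linearity of expectation, E[distinct seen] = 7·(1 - (6/7)^25) = 6.8516.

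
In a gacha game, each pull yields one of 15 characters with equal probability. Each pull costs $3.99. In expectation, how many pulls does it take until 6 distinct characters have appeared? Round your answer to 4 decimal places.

7.3389

Going from k to k+1 distinct takes a geometric number of pulls with mean 15/(15-k).
Sum over k = 0,...,5: E = 15/15 + 15/14 + 15/13 + 15/12 + 15/11 + 15/10 = 7.33891.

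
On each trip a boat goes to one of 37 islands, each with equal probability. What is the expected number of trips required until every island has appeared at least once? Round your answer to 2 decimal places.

155.46

Split into phases: going from k distinct to k+1 distinct takes on average 37/(37-k) trips.
E[T] = 37/37 + 37/36 + 37/35 + ... + 37/2 + 37/1 = 37·H_{37}.
H_{37} = 4.202, so E[T] = 155.459.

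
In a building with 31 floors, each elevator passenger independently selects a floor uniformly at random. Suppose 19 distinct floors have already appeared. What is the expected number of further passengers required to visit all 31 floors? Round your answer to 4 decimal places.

96.1995

The wait to go from k to k+1 distinct floors is geometric with mean 31/(31-k).
Sum over k = 19,...,30: E = 31/12 + 31/11 + 31/10 + ... + 31/2 + 31/1 = 96.19953.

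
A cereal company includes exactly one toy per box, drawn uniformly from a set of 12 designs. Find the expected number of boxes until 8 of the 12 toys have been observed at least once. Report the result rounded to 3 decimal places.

12.239

Going from k to k+1 distinct takes a geometric number of boxes with mean 12/(12-k).
Sum over k = 0,...,7: E = 12/12 + 12/11 + 12/10 + ... + 12/6 + 12/5 = 12.2385.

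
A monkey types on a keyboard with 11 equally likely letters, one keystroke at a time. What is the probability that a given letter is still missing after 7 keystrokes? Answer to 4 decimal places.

0.5132

On each keystroke the fixed letter fails to appear with probability 10/11.
P(still missing after 7) = (10/11)^7 = 0.51316.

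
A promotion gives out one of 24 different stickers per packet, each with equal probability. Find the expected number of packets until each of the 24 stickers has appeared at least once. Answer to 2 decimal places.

After k distinct stickers have appeared, the next packet gives a new one with probability (24-k)/24, so the expected wait for the (k+1)-th is 24/(24-k).
E[T] = 24/24 + 24/23 + 24/22 + ... + 24/2 + 24/1 = 24·H_{24}.
H_{24} = 3.776, so E[T] = 90.623.

90.62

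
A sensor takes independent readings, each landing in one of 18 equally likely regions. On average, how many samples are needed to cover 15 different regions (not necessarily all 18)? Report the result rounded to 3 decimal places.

29.912

Going from k to k+1 distinct takes a geometric number of samples with mean 18/(18-k).
Sum over k = 0,...,14: E = 18/18 + 18/17 + 18/16 + ... + 18/5 + 18/4 = 29.9119.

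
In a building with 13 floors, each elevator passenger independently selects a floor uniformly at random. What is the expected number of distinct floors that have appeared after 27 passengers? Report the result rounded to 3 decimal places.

For each floor, P(seen in 27 passengers) = 1 - (12/13)^27 = 0.8848.
By linearity of expectation, E[distinct seen] = 13·(1 - (12/13)^27) = 11.5025.

11.503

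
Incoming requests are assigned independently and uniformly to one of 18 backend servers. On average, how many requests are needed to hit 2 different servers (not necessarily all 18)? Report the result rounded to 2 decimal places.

With k distinct servers already seen, the next new one arrives after an expected 18/(18-k) requests.
Sum over k = 0,...,1: E = 18/18 + 18/17 = 2.059.

2.06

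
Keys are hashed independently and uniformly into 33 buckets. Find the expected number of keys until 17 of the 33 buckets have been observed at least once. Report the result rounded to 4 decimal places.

23.3663

With k distinct buckets already seen, the next new one arrives after an expected 33/(33-k) keys.
Sum over k = 0,...,16: E = 33/33 + 33/32 + 33/31 + ... + 33/18 + 33/17 = 23.36628.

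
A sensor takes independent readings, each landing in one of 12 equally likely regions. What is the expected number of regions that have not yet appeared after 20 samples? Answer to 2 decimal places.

For each region, P(unseen after 20) = (11/12)^20 = 0.175.
By linearity of expectation, E[unseen] = 12·(11/12)^20 = 2.106.

2.11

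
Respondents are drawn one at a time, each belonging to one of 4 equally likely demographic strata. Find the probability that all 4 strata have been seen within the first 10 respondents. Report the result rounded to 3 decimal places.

By inclusion–exclusion over which strata are missing,
P(all seen) = Σ_{j=0}^{4} (-1)^j C(4,j)((4-j)/4)^10
= 1.0000 - 0.2253 + 0.0059 - 0.0000 + 0.0000
= 0.7806.

0.781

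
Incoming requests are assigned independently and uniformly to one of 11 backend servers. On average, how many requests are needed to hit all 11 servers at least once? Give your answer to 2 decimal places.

33.22

The wait to go from k to k+1 distinct servers is geometric with mean 11/(11-k).
E[T] = 11/11 + 11/10 + 11/9 + ... + 11/2 + 11/1 = 11·H_{11}.
H_{11} = 3.020, so E[T] = 33.219.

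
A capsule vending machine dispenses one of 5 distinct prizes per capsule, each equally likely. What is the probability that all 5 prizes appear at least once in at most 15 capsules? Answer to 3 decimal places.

By inclusion–exclusion over which prizes are missing,
P(all seen) = Σ_{j=0}^{5} (-1)^j C(5,j)((5-j)/5)^15
= 1.0000 - 0.1759 + 0.0047 - 0.0000 + 0.0000 - 0.0000
= 0.8288.

0.829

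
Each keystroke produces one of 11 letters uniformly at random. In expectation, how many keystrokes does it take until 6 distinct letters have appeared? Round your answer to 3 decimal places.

With k distinct letters already seen, the next new one arrives after an expected 11/(11-k) keystrokes.
Sum over k = 0,...,5: E = 11/11 + 11/10 + 11/9 + 11/8 + 11/7 + 11/6 = 8.1020.

8.102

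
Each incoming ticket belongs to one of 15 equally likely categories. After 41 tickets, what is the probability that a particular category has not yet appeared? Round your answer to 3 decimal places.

0.059

On each ticket the fixed category fails to appear with probability 14/15.
P(still missing after 41) = (14/15)^41 = 0.0591.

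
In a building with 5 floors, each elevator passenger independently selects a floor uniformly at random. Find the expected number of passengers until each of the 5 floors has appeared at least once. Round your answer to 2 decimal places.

11.42

Split into phases: going from k distinct to k+1 distinct takes on average 5/(5-k) passengers.
E[T] = 5/5 + 5/4 + 5/3 + 5/2 + 5/1 = 5·H_{5}.
H_{5} = 2.283, so E[T] = 11.417.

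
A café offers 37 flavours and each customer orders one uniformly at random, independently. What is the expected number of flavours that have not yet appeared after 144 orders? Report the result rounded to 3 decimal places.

0.716

For each flavour, P(unseen after 144) = (36/37)^144 = 0.0193.
By linearity of expectation, E[unseen] = 37·(36/37)^144 = 0.7157.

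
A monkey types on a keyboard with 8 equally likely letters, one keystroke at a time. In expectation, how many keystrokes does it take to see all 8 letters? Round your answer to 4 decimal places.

21.7429

After k distinct letters have appeared, the next keystroke gives a new one with probability (8-k)/8, so the expected wait for the (k+1)-th is 8/(8-k).
E[T] = 8/8 + 8/7 + 8/6 + ... + 8/2 + 8/1 = 8·H_{8}.
H_{8} = 2.71786, so E[T] = 21.74286.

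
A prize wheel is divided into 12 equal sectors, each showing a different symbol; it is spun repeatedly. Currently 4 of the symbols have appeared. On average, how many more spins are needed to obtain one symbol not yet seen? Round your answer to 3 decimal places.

1.500

Each spin yields a new symbol with probability (12-4)/12 = 8/12, so the wait is geometric with mean 12/8.
E = 12/8 = 1.5000.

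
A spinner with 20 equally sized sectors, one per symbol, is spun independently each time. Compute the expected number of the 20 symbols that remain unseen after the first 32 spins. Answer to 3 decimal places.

3.874

For each symbol, P(unseen after 32) = (19/20)^32 = 0.1937.
By linearity of expectation, E[unseen] = 20·(19/20)^32 = 3.8742.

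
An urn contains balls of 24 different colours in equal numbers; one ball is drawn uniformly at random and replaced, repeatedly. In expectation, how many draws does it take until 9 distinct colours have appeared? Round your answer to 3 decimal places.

10.986

With k distinct colours already seen, the next new one arrives after an expected 24/(24-k) draws.
Sum over k = 0,...,8: E = 24/24 + 24/23 + 24/22 + ... + 24/17 + 24/16 = 10.9855.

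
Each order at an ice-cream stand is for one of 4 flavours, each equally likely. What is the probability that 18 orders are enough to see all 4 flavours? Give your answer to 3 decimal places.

Let A_i be the event that flavour i is missing after 18 orders. By inclusion–exclusion on the A_i,
P(all seen) = Σ_{j=0}^{4} (-1)^j C(4,j)((4-j)/4)^18
= 1.0000 - 0.0226 + 0.0000 - 0.0000 + 0.0000
= 0.9775.

0.977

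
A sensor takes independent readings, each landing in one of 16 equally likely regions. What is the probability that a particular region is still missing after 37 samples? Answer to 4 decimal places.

0.0918

On each sample the fixed region fails to appear with probability 15/16.
P(still missing after 37) = (15/16)^37 = 0.09182.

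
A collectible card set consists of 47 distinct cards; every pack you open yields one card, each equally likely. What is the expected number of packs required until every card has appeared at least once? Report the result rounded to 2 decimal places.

208.58

The wait to go from k to k+1 distinct cards is geometric with mean 47/(47-k).
E[T] = 47/47 + 47/46 + 47/45 + ... + 47/2 + 47/1 = 47·H_{47}.
H_{47} = 4.438, so E[T] = 208.584.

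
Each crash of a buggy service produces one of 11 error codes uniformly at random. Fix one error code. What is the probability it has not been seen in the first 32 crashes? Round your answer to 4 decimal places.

0.0474

On each crash the fixed error code fails to appear with probability 10/11.
P(still missing after 32) = (10/11)^32 = 0.04736.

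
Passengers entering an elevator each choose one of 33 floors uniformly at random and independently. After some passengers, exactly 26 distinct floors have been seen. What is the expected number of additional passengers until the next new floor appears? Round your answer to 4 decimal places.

4.7143

Each passenger yields a new floor with probability (33-26)/33 = 7/33, so the wait is geometric with mean 33/7.
E = 33/7 = 4.71429.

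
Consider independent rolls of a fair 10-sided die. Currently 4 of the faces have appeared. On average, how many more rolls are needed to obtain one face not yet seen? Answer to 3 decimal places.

Each roll yields a new face with probability (10-4)/10 = 6/10, so the wait is geometric with mean 10/6.
E = 10/6 = 1.6667.

1.667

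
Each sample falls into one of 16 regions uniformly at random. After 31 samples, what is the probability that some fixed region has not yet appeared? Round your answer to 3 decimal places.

On each sample the fixed region fails to appear with probability 15/16.
P(still missing after 31) = (15/16)^31 = 0.1352.

0.135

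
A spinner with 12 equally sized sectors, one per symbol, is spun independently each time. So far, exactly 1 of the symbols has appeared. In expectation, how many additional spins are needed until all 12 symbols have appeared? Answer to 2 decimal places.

36.24

The wait to go from k to k+1 distinct symbols is geometric with mean 12/(12-k).
Sum over k = 1,...,11: E = 12/11 + 12/10 + 12/9 + ... + 12/2 + 12/1 = 36.239.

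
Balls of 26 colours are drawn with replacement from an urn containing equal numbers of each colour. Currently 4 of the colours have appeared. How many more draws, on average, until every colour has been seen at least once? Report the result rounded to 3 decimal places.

From k distinct to k+1 distinct takes on average 26/(26-k) draws.
Sum over k = 4,...,25: E = 26/22 + 26/21 + 26/20 + ... + 26/2 + 26/1 = 95.9611.

95.961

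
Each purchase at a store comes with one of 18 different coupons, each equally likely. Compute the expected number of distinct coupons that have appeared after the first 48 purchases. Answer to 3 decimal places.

For each coupon, P(seen in 48 purchases) = 1 - (17/18)^48 = 0.9357.
By linearity of expectation, E[distinct seen] = 18·(1 - (17/18)^48) = 16.8419.

16.842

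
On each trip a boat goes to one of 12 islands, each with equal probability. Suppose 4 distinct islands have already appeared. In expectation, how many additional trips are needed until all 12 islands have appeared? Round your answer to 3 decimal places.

The wait to go from k to k+1 distinct islands is geometric with mean 12/(12-k).
Sum over k = 4,...,11: E = 12/8 + 12/7 + 12/6 + ... + 12/2 + 12/1 = 32.6143.

32.614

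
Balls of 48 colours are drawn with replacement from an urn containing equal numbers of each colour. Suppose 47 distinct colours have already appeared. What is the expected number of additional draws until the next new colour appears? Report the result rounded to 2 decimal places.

48.00

The number of draws until the next new colour is geometric with success probability 1/48, so its mean is 48/1.
E = 48/1 = 48.000.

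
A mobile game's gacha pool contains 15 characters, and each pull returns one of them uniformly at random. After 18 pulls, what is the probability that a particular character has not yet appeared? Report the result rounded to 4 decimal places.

On each pull the fixed character fails to appear with probability 14/15.
P(still missing after 18) = (14/15)^18 = 0.28884.

0.2888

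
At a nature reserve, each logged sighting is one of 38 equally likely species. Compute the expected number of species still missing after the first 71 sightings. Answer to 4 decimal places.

5.7210

For each species, P(unseen after 71) = (37/38)^71 = 0.15055.
By linearity of expectation, E[unseen] = 38·(37/38)^71 = 5.72098.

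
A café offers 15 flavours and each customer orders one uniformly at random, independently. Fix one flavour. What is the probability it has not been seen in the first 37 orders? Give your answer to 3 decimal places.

Each order misses the fixed flavour with probability (15-1)/15 = 14/15, independently.
P(still missing after 37) = (14/15)^37 = 0.0779.

0.078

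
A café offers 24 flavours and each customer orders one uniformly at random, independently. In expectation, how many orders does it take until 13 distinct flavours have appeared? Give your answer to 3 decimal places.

18.146

Going from k to k+1 distinct takes a geometric number of orders with mean 24/(24-k).
Sum over k = 0,...,12: E = 24/24 + 24/23 + 24/22 + ... + 24/13 + 24/12 = 18.1459.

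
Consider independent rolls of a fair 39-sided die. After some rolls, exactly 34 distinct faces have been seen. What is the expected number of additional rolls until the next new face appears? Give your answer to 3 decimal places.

The number of rolls until the next new face is geometric with success probability 5/39, so its mean is 39/5.
E = 39/5 = 7.8000.

7.800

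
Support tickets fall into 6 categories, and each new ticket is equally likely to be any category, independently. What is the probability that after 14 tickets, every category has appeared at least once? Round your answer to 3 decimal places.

0.583

Let A_i be the event that category i is missing after 14 tickets. By inclusion–exclusion on the A_i,
P(all seen) = Σ_{j=0}^{6} (-1)^j C(6,j)((6-j)/6)^14
= 1.0000 - 0.4673 + 0.0514 - 0.0012 + 0.0000 - 0.0000 + 0.0000
= 0.5828.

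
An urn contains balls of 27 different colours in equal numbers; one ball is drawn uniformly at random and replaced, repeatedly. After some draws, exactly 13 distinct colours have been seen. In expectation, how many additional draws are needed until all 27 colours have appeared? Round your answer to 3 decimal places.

87.792

The wait to go from k to k+1 distinct colours is geometric with mean 27/(27-k).
Sum over k = 13,...,26: E = 27/14 + 27/13 + 27/12 + ... + 27/2 + 27/1 = 87.7922.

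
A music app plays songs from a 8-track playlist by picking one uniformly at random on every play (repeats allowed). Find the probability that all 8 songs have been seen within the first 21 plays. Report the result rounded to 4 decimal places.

0.5793

By inclusion–exclusion over which songs are missing,
P(all seen) = Σ_{j=0}^{8} (-1)^j C(8,j)((8-j)/8)^21
= 1.00000 - 0.48446 + 0.06660 - 0.00290 + 0.00003 - 0.00000 + 0.00000 - 0.00000 + 0.00000
= 0.57927.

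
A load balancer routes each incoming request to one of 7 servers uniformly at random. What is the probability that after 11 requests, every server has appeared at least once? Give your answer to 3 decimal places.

By inclusion–exclusion over which servers are missing,
P(all seen) = Σ_{j=0}^{7} (-1)^j C(7,j)((7-j)/7)^11
= 1.0000 - 1.2843 + 0.5186 - 0.0742 + 0.0031 - 0.0000 + 0.0000 - 0.0000
= 0.1631.

0.163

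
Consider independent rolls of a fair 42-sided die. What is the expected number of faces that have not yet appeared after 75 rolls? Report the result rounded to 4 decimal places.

For each face, P(unseen after 75) = (41/42)^75 = 0.16409.
By linearity of expectation, E[unseen] = 42·(41/42)^75 = 6.89194.

6.8919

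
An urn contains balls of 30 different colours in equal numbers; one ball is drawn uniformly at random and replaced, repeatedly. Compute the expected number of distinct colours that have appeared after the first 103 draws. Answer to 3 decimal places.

For each colour, P(seen in 103 draws) = 1 - (29/30)^103 = 0.9696.
By linearity of expectation, E[distinct seen] = 30·(1 - (29/30)^103) = 29.0867.

29.087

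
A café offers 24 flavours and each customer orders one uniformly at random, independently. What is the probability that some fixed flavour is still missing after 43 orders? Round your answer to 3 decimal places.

0.160

Each order misses the fixed flavour with probability (24-1)/24 = 23/24, independently.
P(still missing after 43) = (23/24)^43 = 0.1604.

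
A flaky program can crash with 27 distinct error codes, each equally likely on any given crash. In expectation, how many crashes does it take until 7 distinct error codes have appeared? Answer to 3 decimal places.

With k distinct error codes already seen, the next new one arrives after an expected 27/(27-k) crashes.
Sum over k = 0,...,6: E = 27/27 + 27/26 + 27/25 + ... + 27/22 + 27/21 = 7.9304.

7.930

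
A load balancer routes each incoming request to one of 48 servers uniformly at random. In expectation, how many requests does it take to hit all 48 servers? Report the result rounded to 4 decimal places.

After k distinct servers have appeared, the next request gives a new one with probability (48-k)/48, so the expected wait for the (k+1)-th is 48/(48-k).
E[T] = 48/48 + 48/47 + 48/46 + ... + 48/2 + 48/1 = 48·H_{48}.
H_{48} = 4.45880, so E[T] = 214.02226.

214.0223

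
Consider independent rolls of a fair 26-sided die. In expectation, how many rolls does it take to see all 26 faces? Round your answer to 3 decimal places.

After k distinct faces have appeared, the next roll gives a new one with probability (26-k)/26, so the expected wait for the (k+1)-th is 26/(26-k).
E[T] = 26/26 + 26/25 + 26/24 + ... + 26/2 + 26/1 = 26·H_{26}.
H_{26} = 3.8544, so E[T] = 100.2149.

100.215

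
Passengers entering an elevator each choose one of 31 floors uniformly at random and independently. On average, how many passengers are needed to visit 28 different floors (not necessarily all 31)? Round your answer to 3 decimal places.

68.011

Going from k to k+1 distinct takes a geometric number of passengers with mean 31/(31-k).
Sum over k = 0,...,27: E = 31/31 + 31/30 + 31/29 + ... + 31/5 + 31/4 = 68.0113.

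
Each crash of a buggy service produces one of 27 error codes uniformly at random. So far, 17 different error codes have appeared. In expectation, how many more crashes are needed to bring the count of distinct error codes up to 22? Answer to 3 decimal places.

From k distinct to k+1 distinct takes on average 27/(27-k) crashes.
Sum over k = 17,...,21: E = 27/10 + 27/9 + 27/8 + 27/7 + 27/6 = 17.4321.

17.432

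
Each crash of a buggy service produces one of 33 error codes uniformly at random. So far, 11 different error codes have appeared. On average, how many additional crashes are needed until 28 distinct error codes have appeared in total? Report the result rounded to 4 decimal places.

With k distinct error codes already seen, the next new one takes an expected 33/(33-k) crashes.
Sum over k = 11,...,27: E = 33/22 + 33/21 + 33/20 + ... + 33/7 + 33/6 = 46.44684.

46.4468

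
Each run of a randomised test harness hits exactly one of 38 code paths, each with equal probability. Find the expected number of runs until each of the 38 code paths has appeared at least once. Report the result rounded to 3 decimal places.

After k distinct code paths have appeared, the next run gives a new one with probability (38-k)/38, so the expected wait for the (k+1)-th is 38/(38-k).
E[T] = 38/38 + 38/37 + 38/36 + ... + 38/2 + 38/1 = 38·H_{38}.
H_{38} = 4.2279, so E[T] = 160.6603.

160.660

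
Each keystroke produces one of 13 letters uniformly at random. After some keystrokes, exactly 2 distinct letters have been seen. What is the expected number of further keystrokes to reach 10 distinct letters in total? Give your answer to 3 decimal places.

15.425

From k distinct to k+1 distinct takes on average 13/(13-k) keystrokes.
Sum over k = 2,...,9: E = 13/11 + 13/10 + 13/9 + ... + 13/5 + 13/4 = 15.4251.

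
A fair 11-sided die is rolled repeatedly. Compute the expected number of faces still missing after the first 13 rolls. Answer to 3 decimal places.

For each face, P(unseen after 13) = (10/11)^13 = 0.2897.
By linearity of expectation, E[unseen] = 11·(10/11)^13 = 3.1863.

3.186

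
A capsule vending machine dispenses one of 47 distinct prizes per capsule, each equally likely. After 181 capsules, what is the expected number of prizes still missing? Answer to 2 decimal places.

For each prize, P(unseen after 181) = (46/47)^181 = 0.020.
By linearity of expectation, E[unseen] = 47·(46/47)^181 = 0.958.

0.96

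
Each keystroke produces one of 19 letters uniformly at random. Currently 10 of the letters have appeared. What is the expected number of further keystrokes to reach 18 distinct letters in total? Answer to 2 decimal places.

34.75

With k distinct letters already seen, the next new one takes an expected 19/(19-k) keystrokes.
Sum over k = 10,...,17: E = 19/9 + 19/8 + 19/7 + ... + 19/3 + 19/2 = 34.750.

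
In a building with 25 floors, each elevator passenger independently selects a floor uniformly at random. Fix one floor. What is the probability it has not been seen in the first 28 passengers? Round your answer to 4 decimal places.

Each passenger misses the fixed floor with probability (25-1)/25 = 24/25, independently.
P(still missing after 28) = (24/25)^28 = 0.31886.

0.3189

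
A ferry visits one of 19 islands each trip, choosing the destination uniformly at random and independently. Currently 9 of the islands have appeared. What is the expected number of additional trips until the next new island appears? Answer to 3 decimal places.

1.900

The number of trips until the next new island is geometric with success probability 10/19, so its mean is 19/10.
E = 19/10 = 1.9000.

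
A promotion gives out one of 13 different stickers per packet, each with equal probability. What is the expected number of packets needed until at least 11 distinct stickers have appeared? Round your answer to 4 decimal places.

21.8417

With k distinct stickers already seen, the next new one arrives after an expected 13/(13-k) packets.
Sum over k = 0,...,10: E = 13/13 + 13/12 + 13/11 + ... + 13/4 + 13/3 = 21.84174.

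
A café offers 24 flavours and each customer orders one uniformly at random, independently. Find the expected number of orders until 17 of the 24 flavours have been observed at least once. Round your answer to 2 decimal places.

Going from k to k+1 distinct takes a geometric number of orders with mean 24/(24-k).
Sum over k = 0,...,16: E = 24/24 + 24/23 + 24/22 + ... + 24/9 + 24/8 = 28.394.

28.39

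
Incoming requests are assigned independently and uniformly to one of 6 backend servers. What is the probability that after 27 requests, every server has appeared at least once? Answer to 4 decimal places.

By inclusion–exclusion over which servers are missing,
P(all seen) = Σ_{j=0}^{6} (-1)^j C(6,j)((6-j)/6)^27
= 1.00000 - 0.04368 + 0.00026 - 0.00000 + 0.00000 - 0.00000 + 0.00000
= 0.95659.

0.9566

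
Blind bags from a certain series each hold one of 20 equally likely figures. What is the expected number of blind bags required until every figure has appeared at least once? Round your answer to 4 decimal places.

71.9548

The wait to go from k to k+1 distinct figures is geometric with mean 20/(20-k).
E[T] = 20/20 + 20/19 + 20/18 + ... + 20/2 + 20/1 = 20·H_{20}.
H_{20} = 3.59774, so E[T] = 71.95479.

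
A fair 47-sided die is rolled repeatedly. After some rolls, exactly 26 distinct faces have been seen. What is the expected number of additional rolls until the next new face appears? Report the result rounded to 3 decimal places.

2.238

Each roll yields a new face with probability (47-26)/47 = 21/47, so the wait is geometric with mean 47/21.
E = 47/21 = 2.2381.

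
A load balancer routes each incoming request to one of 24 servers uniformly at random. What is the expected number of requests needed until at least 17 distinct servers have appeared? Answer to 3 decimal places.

With k distinct servers already seen, the next new one arrives after an expected 24/(24-k) requests.
Sum over k = 0,...,16: E = 24/24 + 24/23 + 24/22 + ... + 24/9 + 24/8 = 28.3944.

28.394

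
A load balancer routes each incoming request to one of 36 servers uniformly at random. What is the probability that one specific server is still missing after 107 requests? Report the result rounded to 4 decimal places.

0.0491

On each request the fixed server fails to appear with probability 35/36.
P(still missing after 107) = (35/36)^107 = 0.04908.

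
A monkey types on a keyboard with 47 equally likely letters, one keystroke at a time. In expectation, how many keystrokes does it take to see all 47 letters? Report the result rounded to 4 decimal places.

208.5843

Split into phases: going from k distinct to k+1 distinct takes on average 47/(47-k) keystrokes.
E[T] = 47/47 + 47/46 + 47/45 + ... + 47/2 + 47/1 = 47·H_{47}.
H_{47} = 4.43796, so E[T] = 208.58430.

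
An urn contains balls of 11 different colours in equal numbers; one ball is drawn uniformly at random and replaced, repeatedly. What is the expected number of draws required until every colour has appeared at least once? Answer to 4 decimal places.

33.2187

Split into phases: going from k distinct to k+1 distinct takes on average 11/(11-k) draws.
E[T] = 11/11 + 11/10 + 11/9 + ... + 11/2 + 11/1 = 11·H_{11}.
H_{11} = 3.01988, so E[T] = 33.21865.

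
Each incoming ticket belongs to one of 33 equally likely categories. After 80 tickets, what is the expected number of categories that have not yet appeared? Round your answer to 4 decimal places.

2.8145

For each category, P(unseen after 80) = (32/33)^80 = 0.08529.
By linearity of expectation, E[unseen] = 33·(32/33)^80 = 2.81447.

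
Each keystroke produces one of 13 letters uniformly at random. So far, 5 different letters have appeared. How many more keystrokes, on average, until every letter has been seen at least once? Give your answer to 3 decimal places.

35.332

The wait to go from k to k+1 distinct letters is geometric with mean 13/(13-k).
Sum over k = 5,...,12: E = 13/8 + 13/7 + 13/6 + ... + 13/2 + 13/1 = 35.3321.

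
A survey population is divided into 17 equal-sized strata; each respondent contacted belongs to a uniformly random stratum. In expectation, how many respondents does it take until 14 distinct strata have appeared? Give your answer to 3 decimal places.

27.306

Going from k to k+1 distinct takes a geometric number of respondents with mean 17/(17-k).
Sum over k = 0,...,13: E = 17/17 + 17/16 + 17/15 + ... + 17/5 + 17/4 = 27.3057.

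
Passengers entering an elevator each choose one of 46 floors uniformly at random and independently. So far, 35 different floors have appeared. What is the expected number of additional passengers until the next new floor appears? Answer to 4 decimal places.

Each passenger yields a new floor with probability (46-35)/46 = 11/46, so the wait is geometric with mean 46/11.
E = 46/11 = 4.18182.

4.1818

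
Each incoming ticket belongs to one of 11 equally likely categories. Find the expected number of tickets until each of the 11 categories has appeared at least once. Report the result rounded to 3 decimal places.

33.219

After k distinct categories have appeared, the next ticket gives a new one with probability (11-k)/11, so the expected wait for the (k+1)-th is 11/(11-k).
E[T] = 11/11 + 11/10 + 11/9 + ... + 11/2 + 11/1 = 11·H_{11}.
H_{11} = 3.0199, so E[T] = 33.2187.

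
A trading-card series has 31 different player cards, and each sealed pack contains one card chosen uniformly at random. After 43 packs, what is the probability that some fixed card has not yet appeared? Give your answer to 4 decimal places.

On each pack the fixed card fails to appear with probability 30/31.
P(still missing after 43) = (30/31)^43 = 0.24415.

0.2442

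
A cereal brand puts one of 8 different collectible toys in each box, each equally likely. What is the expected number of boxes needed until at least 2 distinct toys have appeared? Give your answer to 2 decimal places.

2.14

With k distinct toys already seen, the next new one arrives after an expected 8/(8-k) boxes.
Sum over k = 0,...,1: E = 8/8 + 8/7 = 2.143.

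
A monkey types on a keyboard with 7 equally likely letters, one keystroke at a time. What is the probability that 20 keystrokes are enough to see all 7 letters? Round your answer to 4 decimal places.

By inclusion–exclusion over which letters are missing,
P(all seen) = Σ_{j=0}^{7} (-1)^j C(7,j)((7-j)/7)^20
= 1.00000 - 0.32075 + 0.02510 - 0.00048 + 0.00000 - 0.00000 + 0.00000 - 0.00000
= 0.70387.

0.7039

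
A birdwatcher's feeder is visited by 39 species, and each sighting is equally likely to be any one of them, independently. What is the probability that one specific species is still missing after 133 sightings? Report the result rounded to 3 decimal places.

Each sighting misses the fixed species with probability (39-1)/39 = 38/39, independently.
P(still missing after 133) = (38/39)^133 = 0.0316.

0.032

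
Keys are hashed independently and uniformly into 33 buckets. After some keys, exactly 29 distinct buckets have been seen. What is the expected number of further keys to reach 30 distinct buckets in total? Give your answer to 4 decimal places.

8.2500

With k distinct buckets already seen, the next new one takes an expected 33/(33-k) keys.
Only the k = 29 term is needed: E = 33/4 = 8.25000.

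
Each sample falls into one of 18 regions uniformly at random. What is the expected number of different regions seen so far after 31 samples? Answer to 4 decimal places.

For each region, P(seen in 31 samples) = 1 - (17/18)^31 = 0.82999.
By linearity of expectation, E[distinct seen] = 18·(1 - (17/18)^31) = 14.93986.

14.9399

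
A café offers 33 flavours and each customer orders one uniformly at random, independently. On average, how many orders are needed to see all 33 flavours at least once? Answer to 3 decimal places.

The wait to go from k to k+1 distinct flavours is geometric with mean 33/(33-k).
E[T] = 33/33 + 33/32 + 33/31 + ... + 33/2 + 33/1 = 33·H_{33}.
H_{33} = 4.0888, so E[T] = 134.9303.

134.930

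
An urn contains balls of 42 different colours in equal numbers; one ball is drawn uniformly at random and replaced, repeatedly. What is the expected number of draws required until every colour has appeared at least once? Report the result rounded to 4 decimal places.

After k distinct colours have appeared, the next draw gives a new one with probability (42-k)/42, so the expected wait for the (k+1)-th is 42/(42-k).
E[T] = 42/42 + 42/41 + 42/40 + ... + 42/2 + 42/1 = 42·H_{42}.
H_{42} = 4.32674, so E[T] = 181.72320.

181.7232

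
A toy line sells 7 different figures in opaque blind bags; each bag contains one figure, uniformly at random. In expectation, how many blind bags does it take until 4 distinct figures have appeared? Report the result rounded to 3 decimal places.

5.317

With k distinct figures already seen, the next new one arrives after an expected 7/(7-k) blind bags.
Sum over k = 0,...,3: E = 7/7 + 7/6 + 7/5 + 7/4 = 5.3167.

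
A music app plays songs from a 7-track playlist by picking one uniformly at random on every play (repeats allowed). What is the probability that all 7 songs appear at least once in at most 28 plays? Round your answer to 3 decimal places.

0.908

By inclusion–exclusion over which songs are missing,
P(all seen) = Σ_{j=0}^{7} (-1)^j C(7,j)((7-j)/7)^28
= 1.0000 - 0.0935 + 0.0017 - 0.0000 + 0.0000 - 0.0000 + 0.0000 - 0.0000
= 0.9082.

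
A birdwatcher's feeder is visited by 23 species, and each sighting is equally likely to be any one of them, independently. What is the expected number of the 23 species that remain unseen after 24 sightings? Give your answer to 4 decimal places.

7.9141

For each species, P(unseen after 24) = (22/23)^24 = 0.34409.
By linearity of expectation, E[unseen] = 23·(22/23)^24 = 7.91415.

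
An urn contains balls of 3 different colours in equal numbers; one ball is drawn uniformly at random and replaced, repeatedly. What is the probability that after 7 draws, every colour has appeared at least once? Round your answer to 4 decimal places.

0.8258

By inclusion–exclusion over which colours are missing,
P(all seen) = Σ_{j=0}^{3} (-1)^j C(3,j)((3-j)/3)^7
= 1.00000 - 0.17558 + 0.00137 - 0.00000
= 0.82579.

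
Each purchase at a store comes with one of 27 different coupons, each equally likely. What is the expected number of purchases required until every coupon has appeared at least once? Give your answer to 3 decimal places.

105.069

After k distinct coupons have appeared, the next purchase gives a new one with probability (27-k)/27, so the expected wait for the (k+1)-th is 27/(27-k).
E[T] = 27/27 + 27/26 + 27/25 + ... + 27/2 + 27/1 = 27·H_{27}.
H_{27} = 3.8915, so E[T] = 105.0693.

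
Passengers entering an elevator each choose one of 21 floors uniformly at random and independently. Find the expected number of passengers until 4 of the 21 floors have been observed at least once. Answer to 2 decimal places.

Going from k to k+1 distinct takes a geometric number of passengers with mean 21/(21-k).
Sum over k = 0,...,3: E = 21/21 + 21/20 + 21/19 + 21/18 = 4.322.

4.32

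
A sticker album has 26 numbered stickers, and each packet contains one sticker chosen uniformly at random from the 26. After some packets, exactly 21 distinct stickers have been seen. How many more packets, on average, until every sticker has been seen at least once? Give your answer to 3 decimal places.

59.367

With k distinct stickers already seen, the next new one takes an expected 26/(26-k) packets.
Sum over k = 21,...,25: E = 26/5 + 26/4 + 26/3 + 26/2 + 26/1 = 59.3667.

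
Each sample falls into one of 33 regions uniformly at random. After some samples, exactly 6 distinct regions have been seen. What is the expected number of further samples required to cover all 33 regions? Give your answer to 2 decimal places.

With k distinct regions already seen, the next new one takes an expected 33/(33-k) samples.
Sum over k = 6,...,32: E = 33/27 + 33/26 + 33/25 + ... + 33/2 + 33/1 = 128.418.

128.42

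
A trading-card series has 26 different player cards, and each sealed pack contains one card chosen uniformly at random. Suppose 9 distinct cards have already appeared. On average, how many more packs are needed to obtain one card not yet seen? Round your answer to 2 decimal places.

The number of packs until the next new card is geometric with success probability 17/26, so its mean is 26/17.
E = 26/17 = 1.529.

1.53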